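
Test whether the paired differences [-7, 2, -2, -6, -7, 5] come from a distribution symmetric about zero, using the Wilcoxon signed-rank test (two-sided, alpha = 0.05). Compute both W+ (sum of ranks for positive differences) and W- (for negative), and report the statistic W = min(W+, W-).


Step 1: Drop any zero differences (none here) and take |d_i|.
|d| = [7, 2, 2, 6, 7, 5]
Step 2: Midrank |d_i| (ties get averaged ranks).
ranks: |7|->5.5, |2|->1.5, |2|->1.5, |6|->4, |7|->5.5, |5|->3
Step 3: Attach original signs; sum ranks with positive sign and with negative sign.
W+ = 1.5 + 3 = 4.5
W- = 5.5 + 1.5 + 4 + 5.5 = 16.5
(Check: W+ + W- = 21 should equal n(n+1)/2 = 21.)
Step 4: Test statistic W = min(W+, W-) = 4.5.
Step 5: Ties in |d|, so use the tie-corrected normal approximation.
        E[W] = n(n+1)/4 = 6*7/4 = 10.5.
        Tie groups: |d|=2 (t=2), |d|=7 (t=2); sum(t^3 - t) = 12.
        Var[W] = n(n+1)(2n+1)/24 - sum(t^3-t)/48 = 546/24 - 12/48 = 22.5.
        z = (W - E[W]) / sqrt(Var[W]) = (4.5 - 10.5) / 4.7434 = -1.2649.
        Two-sided p = 2*Phi(z) = 0.205903.
Step 6: alpha = 0.05. fail to reject H0.

W+ = 4.5, W- = 16.5, W = min = 4.5, p = 0.205903, fail to reject H0.


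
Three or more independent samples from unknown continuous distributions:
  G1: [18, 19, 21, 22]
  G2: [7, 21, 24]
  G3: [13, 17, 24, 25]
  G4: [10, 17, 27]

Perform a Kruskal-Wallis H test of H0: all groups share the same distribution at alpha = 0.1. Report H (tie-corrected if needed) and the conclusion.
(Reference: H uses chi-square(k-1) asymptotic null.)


Step 1: Combine all N = 14 observations and assign midranks.
sorted (value, group, rank): (7,G2,1), (10,G4,2), (13,G3,3), (17,G3,4.5), (17,G4,4.5), (18,G1,6), (19,G1,7), (21,G1,8.5), (21,G2,8.5), (22,G1,10), (24,G2,11.5), (24,G3,11.5), (25,G3,13), (27,G4,14)
Step 2: Sum ranks within each group.
R_1 = 31.5 (n_1 = 4)
R_2 = 21 (n_2 = 3)
R_3 = 32 (n_3 = 4)
R_4 = 20.5 (n_4 = 3)
Step 3: H = 12/(N(N+1)) * sum(R_i^2/n_i) - 3(N+1)
     = 12/(14*15) * (31.5^2/4 + 21^2/3 + 32^2/4 + 20.5^2/3) - 3*15
     = 0.057143 * 791.146 - 45
     = 0.208333.
Step 4: Ties present; correction factor C = 1 - 18/(14^3 - 14) = 0.993407. Corrected H = 0.208333 / 0.993407 = 0.209716.
Step 5: Under H0, H ~ chi^2(3); p-value = 0.976006.
Step 6: alpha = 0.1. fail to reject H0.

H = 0.2097, df = 3, p = 0.976006, fail to reject H0.


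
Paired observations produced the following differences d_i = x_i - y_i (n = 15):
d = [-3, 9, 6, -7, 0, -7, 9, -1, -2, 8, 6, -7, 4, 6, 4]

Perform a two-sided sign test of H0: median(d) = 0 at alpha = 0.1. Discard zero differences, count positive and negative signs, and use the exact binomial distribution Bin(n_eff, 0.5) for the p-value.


Step 1: Discard zero differences. Original n = 15; n_eff = number of nonzero differences = 14.
Nonzero differences (with sign): -3, +9, +6, -7, -7, +9, -1, -2, +8, +6, -7, +4, +6, +4
Step 2: Count signs: positive = 8, negative = 6.
Step 3: Under H0: P(positive) = 0.5, so the number of positives S ~ Bin(14, 0.5).
Step 4: Two-sided exact p-value = sum of Bin(14,0.5) probabilities at or below the observed probability = 0.790527.
Step 5: alpha = 0.1. fail to reject H0.

n_eff = 14, pos = 8, neg = 6, p = 0.790527, fail to reject H0.


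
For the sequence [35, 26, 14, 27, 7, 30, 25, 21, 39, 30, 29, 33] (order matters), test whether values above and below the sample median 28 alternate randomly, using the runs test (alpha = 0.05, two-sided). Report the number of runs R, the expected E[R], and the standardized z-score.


Step 1: Compute median = 28; label A = above, B = below.
Labels in order: ABBBBABBAAAA  (n_A = 6, n_B = 6)
Step 2: Count runs R = 5.
Step 3: Under H0 (random ordering), E[R] = 2*n_A*n_B/(n_A+n_B) + 1 = 2*6*6/12 + 1 = 7.0000.
        Var[R] = 2*n_A*n_B*(2*n_A*n_B - n_A - n_B) / ((n_A+n_B)^2 * (n_A+n_B-1)) = 4320/1584 = 2.7273.
        SD[R] = 1.6514.
Step 4: Continuity-corrected z = (R + 0.5 - E[R]) / SD[R] = (5 + 0.5 - 7.0000) / 1.6514 = -0.9083.
Step 5: Two-sided p-value via normal approximation = 2*(1 - Phi(|z|)) = 0.363722.
Step 6: alpha = 0.05. fail to reject H0.

R = 5, z = -0.9083, p = 0.363722, fail to reject H0.


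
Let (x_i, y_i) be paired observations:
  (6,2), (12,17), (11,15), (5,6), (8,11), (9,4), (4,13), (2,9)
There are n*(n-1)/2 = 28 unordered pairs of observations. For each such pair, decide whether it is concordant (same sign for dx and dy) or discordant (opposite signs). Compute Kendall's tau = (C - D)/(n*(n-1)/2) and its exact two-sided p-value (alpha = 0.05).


Step 1: Enumerate the 28 unordered pairs (i,j) with i<j and classify each by sign(x_j-x_i) * sign(y_j-y_i).
  (1,2):dx=+6,dy=+15->C; (1,3):dx=+5,dy=+13->C; (1,4):dx=-1,dy=+4->D; (1,5):dx=+2,dy=+9->C
  (1,6):dx=+3,dy=+2->C; (1,7):dx=-2,dy=+11->D; (1,8):dx=-4,dy=+7->D; (2,3):dx=-1,dy=-2->C
  (2,4):dx=-7,dy=-11->C; (2,5):dx=-4,dy=-6->C; (2,6):dx=-3,dy=-13->C; (2,7):dx=-8,dy=-4->C
  (2,8):dx=-10,dy=-8->C; (3,4):dx=-6,dy=-9->C; (3,5):dx=-3,dy=-4->C; (3,6):dx=-2,dy=-11->C
  (3,7):dx=-7,dy=-2->C; (3,8):dx=-9,dy=-6->C; (4,5):dx=+3,dy=+5->C; (4,6):dx=+4,dy=-2->D
  (4,7):dx=-1,dy=+7->D; (4,8):dx=-3,dy=+3->D; (5,6):dx=+1,dy=-7->D; (5,7):dx=-4,dy=+2->D
  (5,8):dx=-6,dy=-2->C; (6,7):dx=-5,dy=+9->D; (6,8):dx=-7,dy=+5->D; (7,8):dx=-2,dy=-4->C
Step 2: C = 18, D = 10, total pairs = 28.
Step 3: tau = (C - D)/(n(n-1)/2) = (18 - 10)/28 = 0.285714.
Step 4: Exact two-sided p-value (enumerate n! = 40320 permutations of y under H0): p = 0.398760.
Step 5: alpha = 0.05. fail to reject H0.

tau_b = 0.2857 (C=18, D=10), p = 0.398760, fail to reject H0.


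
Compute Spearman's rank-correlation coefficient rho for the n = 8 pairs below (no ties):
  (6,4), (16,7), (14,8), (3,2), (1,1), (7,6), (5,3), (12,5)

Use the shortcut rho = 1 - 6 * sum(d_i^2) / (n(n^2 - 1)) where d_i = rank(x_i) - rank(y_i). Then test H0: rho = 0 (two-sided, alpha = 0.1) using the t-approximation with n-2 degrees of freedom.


Step 1: Rank x and y separately (midranks; no ties here).
rank(x): 6->4, 16->8, 14->7, 3->2, 1->1, 7->5, 5->3, 12->6
rank(y): 4->4, 7->7, 8->8, 2->2, 1->1, 6->6, 3->3, 5->5
Step 2: d_i = R_x(i) - R_y(i); compute d_i^2.
  (4-4)^2=0, (8-7)^2=1, (7-8)^2=1, (2-2)^2=0, (1-1)^2=0, (5-6)^2=1, (3-3)^2=0, (6-5)^2=1
sum(d^2) = 4.
Step 3: rho = 1 - 6*4 / (8*(8^2 - 1)) = 1 - 24/504 = 0.952381.
Step 4: Under H0, t = rho * sqrt((n-2)/(1-rho^2)) = 7.6509 ~ t(6).
Step 5: Two-sided p-value from the t-distribution with 6 df = 0.000260.
Step 6: alpha = 0.1. reject H0.

rho = 0.9524, p = 0.000260, reject H0 at alpha = 0.1.


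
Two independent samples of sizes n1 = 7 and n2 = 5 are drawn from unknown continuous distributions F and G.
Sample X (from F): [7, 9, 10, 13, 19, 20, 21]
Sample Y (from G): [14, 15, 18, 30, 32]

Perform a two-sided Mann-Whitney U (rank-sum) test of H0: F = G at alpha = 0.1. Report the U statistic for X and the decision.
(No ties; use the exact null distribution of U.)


Step 1: Combine and sort all 12 observations; assign midranks.
sorted (value, group): (7,X), (9,X), (10,X), (13,X), (14,Y), (15,Y), (18,Y), (19,X), (20,X), (21,X), (30,Y), (32,Y)
ranks: 7->1, 9->2, 10->3, 13->4, 14->5, 15->6, 18->7, 19->8, 20->9, 21->10, 30->11, 32->12
Step 2: Rank sum for X: R1 = 1 + 2 + 3 + 4 + 8 + 9 + 10 = 37.
Step 3: U_X = R1 - n1(n1+1)/2 = 37 - 7*8/2 = 37 - 28 = 9.
       U_Y = n1*n2 - U_X = 35 - 9 = 26.
Step 4: No ties, so the exact null distribution of U (based on enumerating the C(12,7) = 792 equally likely rank assignments) gives the two-sided p-value.
Step 5: p-value = 0.202020; compare to alpha = 0.1. fail to reject H0.

U_X = 9, p = 0.202020, fail to reject H0 at alpha = 0.1.


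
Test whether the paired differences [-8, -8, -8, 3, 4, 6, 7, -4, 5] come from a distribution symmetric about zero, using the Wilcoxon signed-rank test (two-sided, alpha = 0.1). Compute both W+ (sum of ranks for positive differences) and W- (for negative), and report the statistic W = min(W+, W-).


Step 1: Drop any zero differences (none here) and take |d_i|.
|d| = [8, 8, 8, 3, 4, 6, 7, 4, 5]
Step 2: Midrank |d_i| (ties get averaged ranks).
ranks: |8|->8, |8|->8, |8|->8, |3|->1, |4|->2.5, |6|->5, |7|->6, |4|->2.5, |5|->4
Step 3: Attach original signs; sum ranks with positive sign and with negative sign.
W+ = 1 + 2.5 + 5 + 6 + 4 = 18.5
W- = 8 + 8 + 8 + 2.5 = 26.5
(Check: W+ + W- = 45 should equal n(n+1)/2 = 45.)
Step 4: Test statistic W = min(W+, W-) = 18.5.
Step 5: Ties in |d|, so use the tie-corrected normal approximation.
        E[W] = n(n+1)/4 = 9*10/4 = 22.5.
        Tie groups: |d|=4 (t=2), |d|=8 (t=3); sum(t^3 - t) = 30.
        Var[W] = n(n+1)(2n+1)/24 - sum(t^3-t)/48 = 1710/24 - 30/48 = 70.625.
        z = (W - E[W]) / sqrt(Var[W]) = (18.5 - 22.5) / 8.4039 = -0.4760.
        Two-sided p = 2*Phi(z) = 0.634095.
Step 6: alpha = 0.1. fail to reject H0.

W+ = 18.5, W- = 26.5, W = min = 18.5, p = 0.634095, fail to reject H0.


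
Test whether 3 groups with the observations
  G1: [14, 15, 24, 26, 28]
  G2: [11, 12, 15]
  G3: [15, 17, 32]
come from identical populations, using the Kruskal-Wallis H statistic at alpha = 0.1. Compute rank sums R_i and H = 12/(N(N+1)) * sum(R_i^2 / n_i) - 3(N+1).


Step 1: Combine all N = 11 observations and assign midranks.
sorted (value, group, rank): (11,G2,1), (12,G2,2), (14,G1,3), (15,G1,5), (15,G2,5), (15,G3,5), (17,G3,7), (24,G1,8), (26,G1,9), (28,G1,10), (32,G3,11)
Step 2: Sum ranks within each group.
R_1 = 35 (n_1 = 5)
R_2 = 8 (n_2 = 3)
R_3 = 23 (n_3 = 3)
Step 3: H = 12/(N(N+1)) * sum(R_i^2/n_i) - 3(N+1)
     = 12/(11*12) * (35^2/5 + 8^2/3 + 23^2/3) - 3*12
     = 0.090909 * 442.667 - 36
     = 4.242424.
Step 4: Ties present; correction factor C = 1 - 24/(11^3 - 11) = 0.981818. Corrected H = 4.242424 / 0.981818 = 4.320988.
Step 5: Under H0, H ~ chi^2(2); p-value = 0.115268.
Step 6: alpha = 0.1. fail to reject H0.

H = 4.3210, df = 2, p = 0.115268, fail to reject H0.


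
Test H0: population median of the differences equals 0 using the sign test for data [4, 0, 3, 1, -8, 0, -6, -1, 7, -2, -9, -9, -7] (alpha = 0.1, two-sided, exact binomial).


Step 1: Discard zero differences. Original n = 13; n_eff = number of nonzero differences = 11.
Nonzero differences (with sign): +4, +3, +1, -8, -6, -1, +7, -2, -9, -9, -7
Step 2: Count signs: positive = 4, negative = 7.
Step 3: Under H0: P(positive) = 0.5, so the number of positives S ~ Bin(11, 0.5).
Step 4: Two-sided exact p-value = sum of Bin(11,0.5) probabilities at or below the observed probability = 0.548828.
Step 5: alpha = 0.1. fail to reject H0.

n_eff = 11, pos = 4, neg = 7, p = 0.548828, fail to reject H0.


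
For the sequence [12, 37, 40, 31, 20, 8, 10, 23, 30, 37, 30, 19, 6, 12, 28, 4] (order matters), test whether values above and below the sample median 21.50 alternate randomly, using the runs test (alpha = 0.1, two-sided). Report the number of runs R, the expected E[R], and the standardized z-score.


Step 1: Compute median = 21.50; label A = above, B = below.
Labels in order: BAAABBBAAAABBBAB  (n_A = 8, n_B = 8)
Step 2: Count runs R = 7.
Step 3: Under H0 (random ordering), E[R] = 2*n_A*n_B/(n_A+n_B) + 1 = 2*8*8/16 + 1 = 9.0000.
        Var[R] = 2*n_A*n_B*(2*n_A*n_B - n_A - n_B) / ((n_A+n_B)^2 * (n_A+n_B-1)) = 14336/3840 = 3.7333.
        SD[R] = 1.9322.
Step 4: Continuity-corrected z = (R + 0.5 - E[R]) / SD[R] = (7 + 0.5 - 9.0000) / 1.9322 = -0.7763.
Step 5: Two-sided p-value via normal approximation = 2*(1 - Phi(|z|)) = 0.437558.
Step 6: alpha = 0.1. fail to reject H0.

R = 7, z = -0.7763, p = 0.437558, fail to reject H0.


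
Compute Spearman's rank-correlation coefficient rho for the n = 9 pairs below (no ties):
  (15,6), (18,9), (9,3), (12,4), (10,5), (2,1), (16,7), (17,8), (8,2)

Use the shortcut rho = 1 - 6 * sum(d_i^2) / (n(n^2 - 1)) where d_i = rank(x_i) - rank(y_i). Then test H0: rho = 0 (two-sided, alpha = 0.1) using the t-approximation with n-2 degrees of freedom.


Step 1: Rank x and y separately (midranks; no ties here).
rank(x): 15->6, 18->9, 9->3, 12->5, 10->4, 2->1, 16->7, 17->8, 8->2
rank(y): 6->6, 9->9, 3->3, 4->4, 5->5, 1->1, 7->7, 8->8, 2->2
Step 2: d_i = R_x(i) - R_y(i); compute d_i^2.
  (6-6)^2=0, (9-9)^2=0, (3-3)^2=0, (5-4)^2=1, (4-5)^2=1, (1-1)^2=0, (7-7)^2=0, (8-8)^2=0, (2-2)^2=0
sum(d^2) = 2.
Step 3: rho = 1 - 6*2 / (9*(9^2 - 1)) = 1 - 12/720 = 0.983333.
Step 4: Under H0, t = rho * sqrt((n-2)/(1-rho^2)) = 14.3096 ~ t(7).
Step 5: Two-sided p-value from the t-distribution with 7 df = 0.000002.
Step 6: alpha = 0.1. reject H0.

rho = 0.9833, p = 0.000002, reject H0 at alpha = 0.1.


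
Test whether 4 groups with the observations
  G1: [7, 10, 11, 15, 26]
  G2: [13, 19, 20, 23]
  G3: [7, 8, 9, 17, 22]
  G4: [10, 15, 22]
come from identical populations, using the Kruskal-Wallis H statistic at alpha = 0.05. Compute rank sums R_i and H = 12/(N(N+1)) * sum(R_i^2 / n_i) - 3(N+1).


Step 1: Combine all N = 17 observations and assign midranks.
sorted (value, group, rank): (7,G1,1.5), (7,G3,1.5), (8,G3,3), (9,G3,4), (10,G1,5.5), (10,G4,5.5), (11,G1,7), (13,G2,8), (15,G1,9.5), (15,G4,9.5), (17,G3,11), (19,G2,12), (20,G2,13), (22,G3,14.5), (22,G4,14.5), (23,G2,16), (26,G1,17)
Step 2: Sum ranks within each group.
R_1 = 40.5 (n_1 = 5)
R_2 = 49 (n_2 = 4)
R_3 = 34 (n_3 = 5)
R_4 = 29.5 (n_4 = 3)
Step 3: H = 12/(N(N+1)) * sum(R_i^2/n_i) - 3(N+1)
     = 12/(17*18) * (40.5^2/5 + 49^2/4 + 34^2/5 + 29.5^2/3) - 3*18
     = 0.039216 * 1449.58 - 54
     = 2.846405.
Step 4: Ties present; correction factor C = 1 - 24/(17^3 - 17) = 0.995098. Corrected H = 2.846405 / 0.995098 = 2.860427.
Step 5: Under H0, H ~ chi^2(3); p-value = 0.413649.
Step 6: alpha = 0.05. fail to reject H0.

H = 2.8604, df = 3, p = 0.413649, fail to reject H0.


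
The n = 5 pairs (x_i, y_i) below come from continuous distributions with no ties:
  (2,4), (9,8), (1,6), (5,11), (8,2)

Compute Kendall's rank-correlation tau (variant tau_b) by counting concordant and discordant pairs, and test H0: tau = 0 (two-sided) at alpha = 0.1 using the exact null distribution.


Step 1: Enumerate the 10 unordered pairs (i,j) with i<j and classify each by sign(x_j-x_i) * sign(y_j-y_i).
  (1,2):dx=+7,dy=+4->C; (1,3):dx=-1,dy=+2->D; (1,4):dx=+3,dy=+7->C; (1,5):dx=+6,dy=-2->D
  (2,3):dx=-8,dy=-2->C; (2,4):dx=-4,dy=+3->D; (2,5):dx=-1,dy=-6->C; (3,4):dx=+4,dy=+5->C
  (3,5):dx=+7,dy=-4->D; (4,5):dx=+3,dy=-9->D
Step 2: C = 5, D = 5, total pairs = 10.
Step 3: tau = (C - D)/(n(n-1)/2) = (5 - 5)/10 = 0.000000.
Step 4: Exact two-sided p-value (enumerate n! = 120 permutations of y under H0): p = 1.000000.
Step 5: alpha = 0.1. fail to reject H0.

tau_b = 0.0000 (C=5, D=5), p = 1.000000, fail to reject H0.


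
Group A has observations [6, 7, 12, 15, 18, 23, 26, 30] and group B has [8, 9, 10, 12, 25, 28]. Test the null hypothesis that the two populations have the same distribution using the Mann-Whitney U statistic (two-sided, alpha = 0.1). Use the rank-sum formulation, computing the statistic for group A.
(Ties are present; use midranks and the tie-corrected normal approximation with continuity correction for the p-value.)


Step 1: Combine and sort all 14 observations; assign midranks.
sorted (value, group): (6,X), (7,X), (8,Y), (9,Y), (10,Y), (12,X), (12,Y), (15,X), (18,X), (23,X), (25,Y), (26,X), (28,Y), (30,X)
ranks: 6->1, 7->2, 8->3, 9->4, 10->5, 12->6.5, 12->6.5, 15->8, 18->9, 23->10, 25->11, 26->12, 28->13, 30->14
Step 2: Rank sum for X: R1 = 1 + 2 + 6.5 + 8 + 9 + 10 + 12 + 14 = 62.5.
Step 3: U_X = R1 - n1(n1+1)/2 = 62.5 - 8*9/2 = 62.5 - 36 = 26.5.
       U_Y = n1*n2 - U_X = 48 - 26.5 = 21.5.
Step 4: Ties are present, so use the tie-corrected normal approximation (with continuity correction) for the p-value.
Step 5: p-value = 0.796034; compare to alpha = 0.1. fail to reject H0.

U_X = 26.5, p = 0.796034, fail to reject H0 at alpha = 0.1.


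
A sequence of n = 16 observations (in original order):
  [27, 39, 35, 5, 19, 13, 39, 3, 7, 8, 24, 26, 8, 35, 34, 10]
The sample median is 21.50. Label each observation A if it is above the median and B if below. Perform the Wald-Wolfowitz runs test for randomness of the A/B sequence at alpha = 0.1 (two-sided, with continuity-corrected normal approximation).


Step 1: Compute median = 21.50; label A = above, B = below.
Labels in order: AAABBBABBBAABAAB  (n_A = 8, n_B = 8)
Step 2: Count runs R = 8.
Step 3: Under H0 (random ordering), E[R] = 2*n_A*n_B/(n_A+n_B) + 1 = 2*8*8/16 + 1 = 9.0000.
        Var[R] = 2*n_A*n_B*(2*n_A*n_B - n_A - n_B) / ((n_A+n_B)^2 * (n_A+n_B-1)) = 14336/3840 = 3.7333.
        SD[R] = 1.9322.
Step 4: Continuity-corrected z = (R + 0.5 - E[R]) / SD[R] = (8 + 0.5 - 9.0000) / 1.9322 = -0.2588.
Step 5: Two-sided p-value via normal approximation = 2*(1 - Phi(|z|)) = 0.795809.
Step 6: alpha = 0.1. fail to reject H0.

R = 8, z = -0.2588, p = 0.795809, fail to reject H0.


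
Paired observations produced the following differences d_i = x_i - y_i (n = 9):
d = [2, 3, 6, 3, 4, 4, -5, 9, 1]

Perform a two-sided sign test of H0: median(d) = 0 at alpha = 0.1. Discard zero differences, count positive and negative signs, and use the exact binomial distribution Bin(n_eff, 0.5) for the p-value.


Step 1: Discard zero differences. Original n = 9; n_eff = number of nonzero differences = 9.
Nonzero differences (with sign): +2, +3, +6, +3, +4, +4, -5, +9, +1
Step 2: Count signs: positive = 8, negative = 1.
Step 3: Under H0: P(positive) = 0.5, so the number of positives S ~ Bin(9, 0.5).
Step 4: Two-sided exact p-value = sum of Bin(9,0.5) probabilities at or below the observed probability = 0.039062.
Step 5: alpha = 0.1. reject H0.

n_eff = 9, pos = 8, neg = 1, p = 0.039062, reject H0.


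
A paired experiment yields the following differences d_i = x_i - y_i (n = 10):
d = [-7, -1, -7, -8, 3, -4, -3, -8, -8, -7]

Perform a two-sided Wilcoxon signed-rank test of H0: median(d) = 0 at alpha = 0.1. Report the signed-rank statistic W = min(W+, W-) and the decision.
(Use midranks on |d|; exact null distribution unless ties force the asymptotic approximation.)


Step 1: Drop any zero differences (none here) and take |d_i|.
|d| = [7, 1, 7, 8, 3, 4, 3, 8, 8, 7]
Step 2: Midrank |d_i| (ties get averaged ranks).
ranks: |7|->6, |1|->1, |7|->6, |8|->9, |3|->2.5, |4|->4, |3|->2.5, |8|->9, |8|->9, |7|->6
Step 3: Attach original signs; sum ranks with positive sign and with negative sign.
W+ = 2.5 = 2.5
W- = 6 + 1 + 6 + 9 + 4 + 2.5 + 9 + 9 + 6 = 52.5
(Check: W+ + W- = 55 should equal n(n+1)/2 = 55.)
Step 4: Test statistic W = min(W+, W-) = 2.5.
Step 5: Ties in |d|, so use the tie-corrected normal approximation.
        E[W] = n(n+1)/4 = 10*11/4 = 27.5.
        Tie groups: |d|=3 (t=2), |d|=7 (t=3), |d|=8 (t=3); sum(t^3 - t) = 54.
        Var[W] = n(n+1)(2n+1)/24 - sum(t^3-t)/48 = 2310/24 - 54/48 = 95.125.
        z = (W - E[W]) / sqrt(Var[W]) = (2.5 - 27.5) / 9.7532 = -2.5633.
        Two-sided p = 2*Phi(z) = 0.010369.
Step 6: alpha = 0.1. reject H0.

W+ = 2.5, W- = 52.5, W = min = 2.5, p = 0.010369, reject H0.


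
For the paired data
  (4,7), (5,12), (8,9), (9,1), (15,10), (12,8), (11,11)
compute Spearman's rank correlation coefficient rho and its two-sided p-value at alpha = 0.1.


Step 1: Rank x and y separately (midranks; no ties here).
rank(x): 4->1, 5->2, 8->3, 9->4, 15->7, 12->6, 11->5
rank(y): 7->2, 12->7, 9->4, 1->1, 10->5, 8->3, 11->6
Step 2: d_i = R_x(i) - R_y(i); compute d_i^2.
  (1-2)^2=1, (2-7)^2=25, (3-4)^2=1, (4-1)^2=9, (7-5)^2=4, (6-3)^2=9, (5-6)^2=1
sum(d^2) = 50.
Step 3: rho = 1 - 6*50 / (7*(7^2 - 1)) = 1 - 300/336 = 0.107143.
Step 4: Under H0, t = rho * sqrt((n-2)/(1-rho^2)) = 0.2410 ~ t(5).
Step 5: Two-sided p-value from the t-distribution with 5 df = 0.819151.
Step 6: alpha = 0.1. fail to reject H0.

rho = 0.1071, p = 0.819151, fail to reject H0 at alpha = 0.1.


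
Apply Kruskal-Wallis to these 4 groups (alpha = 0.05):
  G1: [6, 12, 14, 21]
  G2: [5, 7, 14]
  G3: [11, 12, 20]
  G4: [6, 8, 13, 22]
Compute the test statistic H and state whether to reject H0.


Step 1: Combine all N = 14 observations and assign midranks.
sorted (value, group, rank): (5,G2,1), (6,G1,2.5), (6,G4,2.5), (7,G2,4), (8,G4,5), (11,G3,6), (12,G1,7.5), (12,G3,7.5), (13,G4,9), (14,G1,10.5), (14,G2,10.5), (20,G3,12), (21,G1,13), (22,G4,14)
Step 2: Sum ranks within each group.
R_1 = 33.5 (n_1 = 4)
R_2 = 15.5 (n_2 = 3)
R_3 = 25.5 (n_3 = 3)
R_4 = 30.5 (n_4 = 4)
Step 3: H = 12/(N(N+1)) * sum(R_i^2/n_i) - 3(N+1)
     = 12/(14*15) * (33.5^2/4 + 15.5^2/3 + 25.5^2/3 + 30.5^2/4) - 3*15
     = 0.057143 * 809.958 - 45
     = 1.283333.
Step 4: Ties present; correction factor C = 1 - 18/(14^3 - 14) = 0.993407. Corrected H = 1.283333 / 0.993407 = 1.291851.
Step 5: Under H0, H ~ chi^2(3); p-value = 0.731069.
Step 6: alpha = 0.05. fail to reject H0.

H = 1.2919, df = 3, p = 0.731069, fail to reject H0.


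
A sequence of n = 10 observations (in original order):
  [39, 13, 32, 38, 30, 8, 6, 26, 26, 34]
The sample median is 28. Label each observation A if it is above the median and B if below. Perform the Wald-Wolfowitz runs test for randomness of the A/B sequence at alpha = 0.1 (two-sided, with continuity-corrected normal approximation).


Step 1: Compute median = 28; label A = above, B = below.
Labels in order: ABAAABBBBA  (n_A = 5, n_B = 5)
Step 2: Count runs R = 5.
Step 3: Under H0 (random ordering), E[R] = 2*n_A*n_B/(n_A+n_B) + 1 = 2*5*5/10 + 1 = 6.0000.
        Var[R] = 2*n_A*n_B*(2*n_A*n_B - n_A - n_B) / ((n_A+n_B)^2 * (n_A+n_B-1)) = 2000/900 = 2.2222.
        SD[R] = 1.4907.
Step 4: Continuity-corrected z = (R + 0.5 - E[R]) / SD[R] = (5 + 0.5 - 6.0000) / 1.4907 = -0.3354.
Step 5: Two-sided p-value via normal approximation = 2*(1 - Phi(|z|)) = 0.737316.
Step 6: alpha = 0.1. fail to reject H0.

R = 5, z = -0.3354, p = 0.737316, fail to reject H0.


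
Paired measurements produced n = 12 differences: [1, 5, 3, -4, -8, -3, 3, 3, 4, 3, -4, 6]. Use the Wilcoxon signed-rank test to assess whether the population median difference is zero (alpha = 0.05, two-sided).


Step 1: Drop any zero differences (none here) and take |d_i|.
|d| = [1, 5, 3, 4, 8, 3, 3, 3, 4, 3, 4, 6]
Step 2: Midrank |d_i| (ties get averaged ranks).
ranks: |1|->1, |5|->10, |3|->4, |4|->8, |8|->12, |3|->4, |3|->4, |3|->4, |4|->8, |3|->4, |4|->8, |6|->11
Step 3: Attach original signs; sum ranks with positive sign and with negative sign.
W+ = 1 + 10 + 4 + 4 + 4 + 8 + 4 + 11 = 46
W- = 8 + 12 + 4 + 8 = 32
(Check: W+ + W- = 78 should equal n(n+1)/2 = 78.)
Step 4: Test statistic W = min(W+, W-) = 32.
Step 5: Ties in |d|, so use the tie-corrected normal approximation.
        E[W] = n(n+1)/4 = 12*13/4 = 39.
        Tie groups: |d|=3 (t=5), |d|=4 (t=3); sum(t^3 - t) = 144.
        Var[W] = n(n+1)(2n+1)/24 - sum(t^3-t)/48 = 3900/24 - 144/48 = 159.5.
        z = (W - E[W]) / sqrt(Var[W]) = (32 - 39) / 12.6293 = -0.5543.
        Two-sided p = 2*Phi(z) = 0.579397.
Step 6: alpha = 0.05. fail to reject H0.

W+ = 46, W- = 32, W = min = 32, p = 0.579397, fail to reject H0.


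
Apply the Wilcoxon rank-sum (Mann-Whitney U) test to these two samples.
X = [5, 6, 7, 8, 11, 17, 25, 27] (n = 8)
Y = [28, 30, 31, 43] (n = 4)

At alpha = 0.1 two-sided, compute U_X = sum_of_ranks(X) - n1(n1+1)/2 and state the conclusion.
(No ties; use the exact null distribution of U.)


Step 1: Combine and sort all 12 observations; assign midranks.
sorted (value, group): (5,X), (6,X), (7,X), (8,X), (11,X), (17,X), (25,X), (27,X), (28,Y), (30,Y), (31,Y), (43,Y)
ranks: 5->1, 6->2, 7->3, 8->4, 11->5, 17->6, 25->7, 27->8, 28->9, 30->10, 31->11, 43->12
Step 2: Rank sum for X: R1 = 1 + 2 + 3 + 4 + 5 + 6 + 7 + 8 = 36.
Step 3: U_X = R1 - n1(n1+1)/2 = 36 - 8*9/2 = 36 - 36 = 0.
       U_Y = n1*n2 - U_X = 32 - 0 = 32.
Step 4: No ties, so the exact null distribution of U (based on enumerating the C(12,8) = 495 equally likely rank assignments) gives the two-sided p-value.
Step 5: p-value = 0.004040; compare to alpha = 0.1. reject H0.

U_X = 0, p = 0.004040, reject H0 at alpha = 0.1.


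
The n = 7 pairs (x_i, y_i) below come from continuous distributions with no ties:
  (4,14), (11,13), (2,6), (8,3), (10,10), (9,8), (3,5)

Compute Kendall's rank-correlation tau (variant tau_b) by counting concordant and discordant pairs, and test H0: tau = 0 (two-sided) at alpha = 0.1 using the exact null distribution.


Step 1: Enumerate the 21 unordered pairs (i,j) with i<j and classify each by sign(x_j-x_i) * sign(y_j-y_i).
  (1,2):dx=+7,dy=-1->D; (1,3):dx=-2,dy=-8->C; (1,4):dx=+4,dy=-11->D; (1,5):dx=+6,dy=-4->D
  (1,6):dx=+5,dy=-6->D; (1,7):dx=-1,dy=-9->C; (2,3):dx=-9,dy=-7->C; (2,4):dx=-3,dy=-10->C
  (2,5):dx=-1,dy=-3->C; (2,6):dx=-2,dy=-5->C; (2,7):dx=-8,dy=-8->C; (3,4):dx=+6,dy=-3->D
  (3,5):dx=+8,dy=+4->C; (3,6):dx=+7,dy=+2->C; (3,7):dx=+1,dy=-1->D; (4,5):dx=+2,dy=+7->C
  (4,6):dx=+1,dy=+5->C; (4,7):dx=-5,dy=+2->D; (5,6):dx=-1,dy=-2->C; (5,7):dx=-7,dy=-5->C
  (6,7):dx=-6,dy=-3->C
Step 2: C = 14, D = 7, total pairs = 21.
Step 3: tau = (C - D)/(n(n-1)/2) = (14 - 7)/21 = 0.333333.
Step 4: Exact two-sided p-value (enumerate n! = 5040 permutations of y under H0): p = 0.381349.
Step 5: alpha = 0.1. fail to reject H0.

tau_b = 0.3333 (C=14, D=7), p = 0.381349, fail to reject H0.


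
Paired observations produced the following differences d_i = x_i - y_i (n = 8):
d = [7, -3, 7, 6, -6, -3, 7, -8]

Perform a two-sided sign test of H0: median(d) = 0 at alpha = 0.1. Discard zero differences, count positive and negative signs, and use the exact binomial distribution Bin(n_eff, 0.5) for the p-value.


Step 1: Discard zero differences. Original n = 8; n_eff = number of nonzero differences = 8.
Nonzero differences (with sign): +7, -3, +7, +6, -6, -3, +7, -8
Step 2: Count signs: positive = 4, negative = 4.
Step 3: Under H0: P(positive) = 0.5, so the number of positives S ~ Bin(8, 0.5).
Step 4: Two-sided exact p-value = sum of Bin(8,0.5) probabilities at or below the observed probability = 1.000000.
Step 5: alpha = 0.1. fail to reject H0.

n_eff = 8, pos = 4, neg = 4, p = 1.000000, fail to reject H0.


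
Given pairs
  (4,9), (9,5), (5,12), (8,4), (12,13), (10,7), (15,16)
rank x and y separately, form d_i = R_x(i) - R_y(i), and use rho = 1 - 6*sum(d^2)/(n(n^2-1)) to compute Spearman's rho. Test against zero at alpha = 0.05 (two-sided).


Step 1: Rank x and y separately (midranks; no ties here).
rank(x): 4->1, 9->4, 5->2, 8->3, 12->6, 10->5, 15->7
rank(y): 9->4, 5->2, 12->5, 4->1, 13->6, 7->3, 16->7
Step 2: d_i = R_x(i) - R_y(i); compute d_i^2.
  (1-4)^2=9, (4-2)^2=4, (2-5)^2=9, (3-1)^2=4, (6-6)^2=0, (5-3)^2=4, (7-7)^2=0
sum(d^2) = 30.
Step 3: rho = 1 - 6*30 / (7*(7^2 - 1)) = 1 - 180/336 = 0.464286.
Step 4: Under H0, t = rho * sqrt((n-2)/(1-rho^2)) = 1.1722 ~ t(5).
Step 5: Two-sided p-value from the t-distribution with 5 df = 0.293934.
Step 6: alpha = 0.05. fail to reject H0.

rho = 0.4643, p = 0.293934, fail to reject H0 at alpha = 0.05.


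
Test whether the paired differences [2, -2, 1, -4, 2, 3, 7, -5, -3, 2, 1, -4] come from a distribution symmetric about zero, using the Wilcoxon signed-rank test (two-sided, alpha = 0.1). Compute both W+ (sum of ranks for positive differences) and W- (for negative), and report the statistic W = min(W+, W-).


Step 1: Drop any zero differences (none here) and take |d_i|.
|d| = [2, 2, 1, 4, 2, 3, 7, 5, 3, 2, 1, 4]
Step 2: Midrank |d_i| (ties get averaged ranks).
ranks: |2|->4.5, |2|->4.5, |1|->1.5, |4|->9.5, |2|->4.5, |3|->7.5, |7|->12, |5|->11, |3|->7.5, |2|->4.5, |1|->1.5, |4|->9.5
Step 3: Attach original signs; sum ranks with positive sign and with negative sign.
W+ = 4.5 + 1.5 + 4.5 + 7.5 + 12 + 4.5 + 1.5 = 36
W- = 4.5 + 9.5 + 11 + 7.5 + 9.5 = 42
(Check: W+ + W- = 78 should equal n(n+1)/2 = 78.)
Step 4: Test statistic W = min(W+, W-) = 36.
Step 5: Ties in |d|, so use the tie-corrected normal approximation.
        E[W] = n(n+1)/4 = 12*13/4 = 39.
        Tie groups: |d|=1 (t=2), |d|=2 (t=4), |d|=3 (t=2), |d|=4 (t=2); sum(t^3 - t) = 78.
        Var[W] = n(n+1)(2n+1)/24 - sum(t^3-t)/48 = 3900/24 - 78/48 = 160.875.
        z = (W - E[W]) / sqrt(Var[W]) = (36 - 39) / 12.6837 = -0.2365.
        Two-sided p = 2*Phi(z) = 0.813025.
Step 6: alpha = 0.1. fail to reject H0.

W+ = 36, W- = 42, W = min = 36, p = 0.813025, fail to reject H0.


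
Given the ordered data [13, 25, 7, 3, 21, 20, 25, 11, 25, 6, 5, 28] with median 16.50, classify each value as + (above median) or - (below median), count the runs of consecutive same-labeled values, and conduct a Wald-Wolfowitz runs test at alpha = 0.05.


Step 1: Compute median = 16.50; label A = above, B = below.
Labels in order: BABBAAABABBA  (n_A = 6, n_B = 6)
Step 2: Count runs R = 8.
Step 3: Under H0 (random ordering), E[R] = 2*n_A*n_B/(n_A+n_B) + 1 = 2*6*6/12 + 1 = 7.0000.
        Var[R] = 2*n_A*n_B*(2*n_A*n_B - n_A - n_B) / ((n_A+n_B)^2 * (n_A+n_B-1)) = 4320/1584 = 2.7273.
        SD[R] = 1.6514.
Step 4: Continuity-corrected z = (R - 0.5 - E[R]) / SD[R] = (8 - 0.5 - 7.0000) / 1.6514 = 0.3028.
Step 5: Two-sided p-value via normal approximation = 2*(1 - Phi(|z|)) = 0.762069.
Step 6: alpha = 0.05. fail to reject H0.

R = 8, z = 0.3028, p = 0.762069, fail to reject H0.


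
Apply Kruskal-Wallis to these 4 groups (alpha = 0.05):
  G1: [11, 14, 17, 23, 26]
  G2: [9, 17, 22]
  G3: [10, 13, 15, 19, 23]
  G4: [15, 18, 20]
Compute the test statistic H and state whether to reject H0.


Step 1: Combine all N = 16 observations and assign midranks.
sorted (value, group, rank): (9,G2,1), (10,G3,2), (11,G1,3), (13,G3,4), (14,G1,5), (15,G3,6.5), (15,G4,6.5), (17,G1,8.5), (17,G2,8.5), (18,G4,10), (19,G3,11), (20,G4,12), (22,G2,13), (23,G1,14.5), (23,G3,14.5), (26,G1,16)
Step 2: Sum ranks within each group.
R_1 = 47 (n_1 = 5)
R_2 = 22.5 (n_2 = 3)
R_3 = 38 (n_3 = 5)
R_4 = 28.5 (n_4 = 3)
Step 3: H = 12/(N(N+1)) * sum(R_i^2/n_i) - 3(N+1)
     = 12/(16*17) * (47^2/5 + 22.5^2/3 + 38^2/5 + 28.5^2/3) - 3*17
     = 0.044118 * 1170.1 - 51
     = 0.622059.
Step 4: Ties present; correction factor C = 1 - 18/(16^3 - 16) = 0.995588. Corrected H = 0.622059 / 0.995588 = 0.624815.
Step 5: Under H0, H ~ chi^2(3); p-value = 0.890729.
Step 6: alpha = 0.05. fail to reject H0.

H = 0.6248, df = 3, p = 0.890729, fail to reject H0.


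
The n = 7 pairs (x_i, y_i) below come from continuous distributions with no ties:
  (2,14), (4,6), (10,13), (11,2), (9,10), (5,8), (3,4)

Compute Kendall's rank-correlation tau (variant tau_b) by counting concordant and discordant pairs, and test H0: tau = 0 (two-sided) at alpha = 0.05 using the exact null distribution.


Step 1: Enumerate the 21 unordered pairs (i,j) with i<j and classify each by sign(x_j-x_i) * sign(y_j-y_i).
  (1,2):dx=+2,dy=-8->D; (1,3):dx=+8,dy=-1->D; (1,4):dx=+9,dy=-12->D; (1,5):dx=+7,dy=-4->D
  (1,6):dx=+3,dy=-6->D; (1,7):dx=+1,dy=-10->D; (2,3):dx=+6,dy=+7->C; (2,4):dx=+7,dy=-4->D
  (2,5):dx=+5,dy=+4->C; (2,6):dx=+1,dy=+2->C; (2,7):dx=-1,dy=-2->C; (3,4):dx=+1,dy=-11->D
  (3,5):dx=-1,dy=-3->C; (3,6):dx=-5,dy=-5->C; (3,7):dx=-7,dy=-9->C; (4,5):dx=-2,dy=+8->D
  (4,6):dx=-6,dy=+6->D; (4,7):dx=-8,dy=+2->D; (5,6):dx=-4,dy=-2->C; (5,7):dx=-6,dy=-6->C
  (6,7):dx=-2,dy=-4->C
Step 2: C = 10, D = 11, total pairs = 21.
Step 3: tau = (C - D)/(n(n-1)/2) = (10 - 11)/21 = -0.047619.
Step 4: Exact two-sided p-value (enumerate n! = 5040 permutations of y under H0): p = 1.000000.
Step 5: alpha = 0.05. fail to reject H0.

tau_b = -0.0476 (C=10, D=11), p = 1.000000, fail to reject H0.


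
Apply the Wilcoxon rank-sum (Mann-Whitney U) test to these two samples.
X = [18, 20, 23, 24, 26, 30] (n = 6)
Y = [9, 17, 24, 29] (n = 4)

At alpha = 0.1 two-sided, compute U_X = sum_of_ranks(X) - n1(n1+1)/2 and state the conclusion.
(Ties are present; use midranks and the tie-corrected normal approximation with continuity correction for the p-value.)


Step 1: Combine and sort all 10 observations; assign midranks.
sorted (value, group): (9,Y), (17,Y), (18,X), (20,X), (23,X), (24,X), (24,Y), (26,X), (29,Y), (30,X)
ranks: 9->1, 17->2, 18->3, 20->4, 23->5, 24->6.5, 24->6.5, 26->8, 29->9, 30->10
Step 2: Rank sum for X: R1 = 3 + 4 + 5 + 6.5 + 8 + 10 = 36.5.
Step 3: U_X = R1 - n1(n1+1)/2 = 36.5 - 6*7/2 = 36.5 - 21 = 15.5.
       U_Y = n1*n2 - U_X = 24 - 15.5 = 8.5.
Step 4: Ties are present, so use the tie-corrected normal approximation (with continuity correction) for the p-value.
Step 5: p-value = 0.521166; compare to alpha = 0.1. fail to reject H0.

U_X = 15.5, p = 0.521166, fail to reject H0 at alpha = 0.1.


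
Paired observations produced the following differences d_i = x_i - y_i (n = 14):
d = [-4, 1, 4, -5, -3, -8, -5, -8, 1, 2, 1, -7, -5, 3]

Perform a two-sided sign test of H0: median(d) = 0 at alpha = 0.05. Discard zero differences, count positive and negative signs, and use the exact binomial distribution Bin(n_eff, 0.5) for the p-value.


Step 1: Discard zero differences. Original n = 14; n_eff = number of nonzero differences = 14.
Nonzero differences (with sign): -4, +1, +4, -5, -3, -8, -5, -8, +1, +2, +1, -7, -5, +3
Step 2: Count signs: positive = 6, negative = 8.
Step 3: Under H0: P(positive) = 0.5, so the number of positives S ~ Bin(14, 0.5).
Step 4: Two-sided exact p-value = sum of Bin(14,0.5) probabilities at or below the observed probability = 0.790527.
Step 5: alpha = 0.05. fail to reject H0.

n_eff = 14, pos = 6, neg = 8, p = 0.790527, fail to reject H0.


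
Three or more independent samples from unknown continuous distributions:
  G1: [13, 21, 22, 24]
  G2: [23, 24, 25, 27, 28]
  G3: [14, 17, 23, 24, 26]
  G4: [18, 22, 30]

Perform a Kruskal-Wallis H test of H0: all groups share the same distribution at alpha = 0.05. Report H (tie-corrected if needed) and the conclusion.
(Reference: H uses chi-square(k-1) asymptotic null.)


Step 1: Combine all N = 17 observations and assign midranks.
sorted (value, group, rank): (13,G1,1), (14,G3,2), (17,G3,3), (18,G4,4), (21,G1,5), (22,G1,6.5), (22,G4,6.5), (23,G2,8.5), (23,G3,8.5), (24,G1,11), (24,G2,11), (24,G3,11), (25,G2,13), (26,G3,14), (27,G2,15), (28,G2,16), (30,G4,17)
Step 2: Sum ranks within each group.
R_1 = 23.5 (n_1 = 4)
R_2 = 63.5 (n_2 = 5)
R_3 = 38.5 (n_3 = 5)
R_4 = 27.5 (n_4 = 3)
Step 3: H = 12/(N(N+1)) * sum(R_i^2/n_i) - 3(N+1)
     = 12/(17*18) * (23.5^2/4 + 63.5^2/5 + 38.5^2/5 + 27.5^2/3) - 3*18
     = 0.039216 * 1493.05 - 54
     = 4.550817.
Step 4: Ties present; correction factor C = 1 - 36/(17^3 - 17) = 0.992647. Corrected H = 4.550817 / 0.992647 = 4.584527.
Step 5: Under H0, H ~ chi^2(3); p-value = 0.204873.
Step 6: alpha = 0.05. fail to reject H0.

H = 4.5845, df = 3, p = 0.204873, fail to reject H0.


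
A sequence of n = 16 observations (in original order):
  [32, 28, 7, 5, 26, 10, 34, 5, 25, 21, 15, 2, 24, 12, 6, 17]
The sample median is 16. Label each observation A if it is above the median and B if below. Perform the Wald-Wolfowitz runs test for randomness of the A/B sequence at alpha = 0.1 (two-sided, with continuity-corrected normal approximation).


Step 1: Compute median = 16; label A = above, B = below.
Labels in order: AABBABABAABBABBA  (n_A = 8, n_B = 8)
Step 2: Count runs R = 11.
Step 3: Under H0 (random ordering), E[R] = 2*n_A*n_B/(n_A+n_B) + 1 = 2*8*8/16 + 1 = 9.0000.
        Var[R] = 2*n_A*n_B*(2*n_A*n_B - n_A - n_B) / ((n_A+n_B)^2 * (n_A+n_B-1)) = 14336/3840 = 3.7333.
        SD[R] = 1.9322.
Step 4: Continuity-corrected z = (R - 0.5 - E[R]) / SD[R] = (11 - 0.5 - 9.0000) / 1.9322 = 0.7763.
Step 5: Two-sided p-value via normal approximation = 2*(1 - Phi(|z|)) = 0.437558.
Step 6: alpha = 0.1. fail to reject H0.

R = 11, z = 0.7763, p = 0.437558, fail to reject H0.


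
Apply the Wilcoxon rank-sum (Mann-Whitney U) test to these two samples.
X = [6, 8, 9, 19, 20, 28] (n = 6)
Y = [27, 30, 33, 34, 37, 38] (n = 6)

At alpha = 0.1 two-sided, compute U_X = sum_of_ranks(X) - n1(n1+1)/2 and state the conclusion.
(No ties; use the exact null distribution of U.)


Step 1: Combine and sort all 12 observations; assign midranks.
sorted (value, group): (6,X), (8,X), (9,X), (19,X), (20,X), (27,Y), (28,X), (30,Y), (33,Y), (34,Y), (37,Y), (38,Y)
ranks: 6->1, 8->2, 9->3, 19->4, 20->5, 27->6, 28->7, 30->8, 33->9, 34->10, 37->11, 38->12
Step 2: Rank sum for X: R1 = 1 + 2 + 3 + 4 + 5 + 7 = 22.
Step 3: U_X = R1 - n1(n1+1)/2 = 22 - 6*7/2 = 22 - 21 = 1.
       U_Y = n1*n2 - U_X = 36 - 1 = 35.
Step 4: No ties, so the exact null distribution of U (based on enumerating the C(12,6) = 924 equally likely rank assignments) gives the two-sided p-value.
Step 5: p-value = 0.004329; compare to alpha = 0.1. reject H0.

U_X = 1, p = 0.004329, reject H0 at alpha = 0.1.


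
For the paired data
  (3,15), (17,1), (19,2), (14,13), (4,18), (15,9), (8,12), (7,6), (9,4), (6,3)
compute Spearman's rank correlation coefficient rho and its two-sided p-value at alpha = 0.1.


Step 1: Rank x and y separately (midranks; no ties here).
rank(x): 3->1, 17->9, 19->10, 14->7, 4->2, 15->8, 8->5, 7->4, 9->6, 6->3
rank(y): 15->9, 1->1, 2->2, 13->8, 18->10, 9->6, 12->7, 6->5, 4->4, 3->3
Step 2: d_i = R_x(i) - R_y(i); compute d_i^2.
  (1-9)^2=64, (9-1)^2=64, (10-2)^2=64, (7-8)^2=1, (2-10)^2=64, (8-6)^2=4, (5-7)^2=4, (4-5)^2=1, (6-4)^2=4, (3-3)^2=0
sum(d^2) = 270.
Step 3: rho = 1 - 6*270 / (10*(10^2 - 1)) = 1 - 1620/990 = -0.636364.
Step 4: Under H0, t = rho * sqrt((n-2)/(1-rho^2)) = -2.3333 ~ t(8).
Step 5: Two-sided p-value from the t-distribution with 8 df = 0.047912.
Step 6: alpha = 0.1. reject H0.

rho = -0.6364, p = 0.047912, reject H0 at alpha = 0.1.


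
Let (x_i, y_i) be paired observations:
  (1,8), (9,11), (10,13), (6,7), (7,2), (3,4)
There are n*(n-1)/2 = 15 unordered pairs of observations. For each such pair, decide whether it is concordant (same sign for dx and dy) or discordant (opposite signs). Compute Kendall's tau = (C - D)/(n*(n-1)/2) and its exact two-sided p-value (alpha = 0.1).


Step 1: Enumerate the 15 unordered pairs (i,j) with i<j and classify each by sign(x_j-x_i) * sign(y_j-y_i).
  (1,2):dx=+8,dy=+3->C; (1,3):dx=+9,dy=+5->C; (1,4):dx=+5,dy=-1->D; (1,5):dx=+6,dy=-6->D
  (1,6):dx=+2,dy=-4->D; (2,3):dx=+1,dy=+2->C; (2,4):dx=-3,dy=-4->C; (2,5):dx=-2,dy=-9->C
  (2,6):dx=-6,dy=-7->C; (3,4):dx=-4,dy=-6->C; (3,5):dx=-3,dy=-11->C; (3,6):dx=-7,dy=-9->C
  (4,5):dx=+1,dy=-5->D; (4,6):dx=-3,dy=-3->C; (5,6):dx=-4,dy=+2->D
Step 2: C = 10, D = 5, total pairs = 15.
Step 3: tau = (C - D)/(n(n-1)/2) = (10 - 5)/15 = 0.333333.
Step 4: Exact two-sided p-value (enumerate n! = 720 permutations of y under H0): p = 0.469444.
Step 5: alpha = 0.1. fail to reject H0.

tau_b = 0.3333 (C=10, D=5), p = 0.469444, fail to reject H0.


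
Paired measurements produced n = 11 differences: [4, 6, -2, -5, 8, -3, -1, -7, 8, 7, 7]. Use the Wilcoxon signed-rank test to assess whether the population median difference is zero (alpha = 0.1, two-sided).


Step 1: Drop any zero differences (none here) and take |d_i|.
|d| = [4, 6, 2, 5, 8, 3, 1, 7, 8, 7, 7]
Step 2: Midrank |d_i| (ties get averaged ranks).
ranks: |4|->4, |6|->6, |2|->2, |5|->5, |8|->10.5, |3|->3, |1|->1, |7|->8, |8|->10.5, |7|->8, |7|->8
Step 3: Attach original signs; sum ranks with positive sign and with negative sign.
W+ = 4 + 6 + 10.5 + 10.5 + 8 + 8 = 47
W- = 2 + 5 + 3 + 1 + 8 = 19
(Check: W+ + W- = 66 should equal n(n+1)/2 = 66.)
Step 4: Test statistic W = min(W+, W-) = 19.
Step 5: Ties in |d|, so use the tie-corrected normal approximation.
        E[W] = n(n+1)/4 = 11*12/4 = 33.
        Tie groups: |d|=7 (t=3), |d|=8 (t=2); sum(t^3 - t) = 30.
        Var[W] = n(n+1)(2n+1)/24 - sum(t^3-t)/48 = 3036/24 - 30/48 = 125.875.
        z = (W - E[W]) / sqrt(Var[W]) = (19 - 33) / 11.2194 = -1.2478.
        Two-sided p = 2*Phi(z) = 0.212090.
Step 6: alpha = 0.1. fail to reject H0.

W+ = 47, W- = 19, W = min = 19, p = 0.212090, fail to reject H0.


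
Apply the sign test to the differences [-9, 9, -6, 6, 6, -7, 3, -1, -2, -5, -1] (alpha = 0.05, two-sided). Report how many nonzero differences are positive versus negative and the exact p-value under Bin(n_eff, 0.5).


Step 1: Discard zero differences. Original n = 11; n_eff = number of nonzero differences = 11.
Nonzero differences (with sign): -9, +9, -6, +6, +6, -7, +3, -1, -2, -5, -1
Step 2: Count signs: positive = 4, negative = 7.
Step 3: Under H0: P(positive) = 0.5, so the number of positives S ~ Bin(11, 0.5).
Step 4: Two-sided exact p-value = sum of Bin(11,0.5) probabilities at or below the observed probability = 0.548828.
Step 5: alpha = 0.05. fail to reject H0.

n_eff = 11, pos = 4, neg = 7, p = 0.548828, fail to reject H0.


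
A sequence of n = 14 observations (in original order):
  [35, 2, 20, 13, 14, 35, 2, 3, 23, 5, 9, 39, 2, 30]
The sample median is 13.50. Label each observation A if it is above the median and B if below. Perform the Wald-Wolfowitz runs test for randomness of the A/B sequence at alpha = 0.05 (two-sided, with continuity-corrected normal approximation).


Step 1: Compute median = 13.50; label A = above, B = below.
Labels in order: ABABAABBABBABA  (n_A = 7, n_B = 7)
Step 2: Count runs R = 11.
Step 3: Under H0 (random ordering), E[R] = 2*n_A*n_B/(n_A+n_B) + 1 = 2*7*7/14 + 1 = 8.0000.
        Var[R] = 2*n_A*n_B*(2*n_A*n_B - n_A - n_B) / ((n_A+n_B)^2 * (n_A+n_B-1)) = 8232/2548 = 3.2308.
        SD[R] = 1.7974.
Step 4: Continuity-corrected z = (R - 0.5 - E[R]) / SD[R] = (11 - 0.5 - 8.0000) / 1.7974 = 1.3909.
Step 5: Two-sided p-value via normal approximation = 2*(1 - Phi(|z|)) = 0.164264.
Step 6: alpha = 0.05. fail to reject H0.

R = 11, z = 1.3909, p = 0.164264, fail to reject H0.
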